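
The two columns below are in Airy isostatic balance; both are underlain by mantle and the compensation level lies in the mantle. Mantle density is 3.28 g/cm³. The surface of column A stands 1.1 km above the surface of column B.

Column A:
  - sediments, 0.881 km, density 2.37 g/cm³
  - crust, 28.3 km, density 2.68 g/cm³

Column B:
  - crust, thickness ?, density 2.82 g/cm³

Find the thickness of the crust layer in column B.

Take the compensation level at the base of the deeper column (depth z_c below the surface of column A) and equate Σ ρ_i t_i down to z_c; mantle fills any gap and the z_c terms cancel.
Column A: 0.881×2.37 + 28.3×2.68 + (z_c − 29.181)×3.28
Column B: 1.1×0 + x×2.82 + (z_c − 1.1 − 0 − x)×3.28
The z_c×3.28 term appears on both sides and cancels. Collect the known terms of each column as K = Σ(ρt)_known − 3.28 × (depth of known layers): K_A = 77.93197 − 3.28×29.181 = −17.78171; K_B = 0 − 3.28×(1.1 + 0) = −3.608.
Balance: K_A = K_B − x×(3.28 − 2.82), so x = (K_B − K_A)/(3.28 − 2.82) = 14.1737/0.46 = 30.8 km.

30.8 km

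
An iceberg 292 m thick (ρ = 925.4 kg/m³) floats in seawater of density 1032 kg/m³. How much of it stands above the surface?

30.2 m

Floating equilibrium: submerged depth d = t ρ_obj/ρ_fluid = 292 m × 925.4/1032 = 261.8 m.
Freeboard = t − d = 292 m − 261.8 m = 30.2 m.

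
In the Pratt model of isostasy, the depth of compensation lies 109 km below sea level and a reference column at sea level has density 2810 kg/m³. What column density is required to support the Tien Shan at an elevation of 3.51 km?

2720 kg/m³

Pratt balance: ρ_ref D = ρ (D + h).
ρ = ρ_ref D/(D + h) = 2810 × 109 km/(109 km + 3.51 km) = 2720 kg/m³.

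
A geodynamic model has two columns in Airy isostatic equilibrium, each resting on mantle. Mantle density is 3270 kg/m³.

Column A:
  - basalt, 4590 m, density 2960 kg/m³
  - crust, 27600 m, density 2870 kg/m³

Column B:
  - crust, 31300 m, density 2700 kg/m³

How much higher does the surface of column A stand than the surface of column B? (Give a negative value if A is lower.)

For any compensation level in the mantle, the mantle terms cancel and isostasy reduces to e = (Σt_A − Σt_B) − (Σ(ρt)_A − Σ(ρt)_B) / ρ_m.
Σt_A = 32190 m; Σt_B = 31300 m; Σ(ρt)_A = 92798400; Σ(ρt)_B = 84510000 (in m·kg/m³).
e = (32190 − 31300) − (92798400 − 84510000) / 3270 = −1640 m.

−1640 m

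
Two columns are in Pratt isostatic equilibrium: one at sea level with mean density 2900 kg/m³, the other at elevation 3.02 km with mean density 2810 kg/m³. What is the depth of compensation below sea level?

94.3 km

ρ_ref D = ρ (D + h) → D (ρ_ref − ρ) = ρ h.
D = ρ h/(ρ_ref − ρ) = 2810 × 3.02 km/(2900 − 2810) = 94.3 km.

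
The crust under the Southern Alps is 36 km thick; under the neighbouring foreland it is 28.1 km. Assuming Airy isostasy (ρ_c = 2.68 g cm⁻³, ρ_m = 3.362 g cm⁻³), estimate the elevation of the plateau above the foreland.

1.6 km

Excess crust Δ = 36 km − 28.1 km = 7.9 km, split between elevation h and root r with h + r = Δ.
Airy balance ρ_c h = (ρ_m − ρ_c) r gives r = h ρ_c/(ρ_m − ρ_c), so h (1 + ρ_c/(ρ_m − ρ_c)) = Δ, i.e. h = Δ (ρ_m − ρ_c)/ρ_m.
h = 7.9 km × 0.682/3.362 = 1.6 km.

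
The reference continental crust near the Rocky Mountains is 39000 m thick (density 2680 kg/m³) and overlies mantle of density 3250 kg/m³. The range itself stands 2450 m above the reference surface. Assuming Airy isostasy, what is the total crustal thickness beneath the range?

53000 m

Root depth r = h ρ_c / (ρ_m − ρ_c) = 2450 m × 2680 / 570 = 11520 m.
Total thickness = T + h + r = 39000 m + 2450 m + 11520 m = 53000 m.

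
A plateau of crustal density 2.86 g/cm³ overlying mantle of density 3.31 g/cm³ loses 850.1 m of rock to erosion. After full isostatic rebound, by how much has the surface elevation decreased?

116 m

Rebound u = e ρ_c/ρ_m = 850.1 m × 2.86/3.31 = 734.5 m.
Net surface drop = e − u = 850.1 m − 734.5 m = e (ρ_m − ρ_c)/ρ_m = 116 m.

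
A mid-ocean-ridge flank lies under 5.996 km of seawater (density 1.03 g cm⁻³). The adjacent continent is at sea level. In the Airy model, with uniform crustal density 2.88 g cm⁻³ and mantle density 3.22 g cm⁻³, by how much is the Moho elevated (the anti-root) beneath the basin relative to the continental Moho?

32.6 km

By Archimedes' principle applied to the lithosphere: replacing crust with seawater at the top is compensated by replacing crust with mantle at the base: d (ρ_c − ρ_w) = a (ρ_m − ρ_c).
a = d (ρ_c − ρ_w)/(ρ_m − ρ_c) = 5.996 km × 1.85/0.34 = 32.6 km.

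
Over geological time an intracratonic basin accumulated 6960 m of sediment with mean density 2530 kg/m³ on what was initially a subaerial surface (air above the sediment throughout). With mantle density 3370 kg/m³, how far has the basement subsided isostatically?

5230 m

Subaerial load: s = t ρ_sed / ρ_m = 6960 m × 2530/3370 = 5230 m.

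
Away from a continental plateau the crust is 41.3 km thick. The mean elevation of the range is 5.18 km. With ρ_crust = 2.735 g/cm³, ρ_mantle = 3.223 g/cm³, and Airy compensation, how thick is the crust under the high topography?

Root depth r = h ρ_c / (ρ_m − ρ_c) = 5.18 km × 2.735 / 0.488 = 29.03 km.
Total thickness = T + h + r = 41.3 km + 5.18 km + 29.03 km = 75.5 km.

75.5 km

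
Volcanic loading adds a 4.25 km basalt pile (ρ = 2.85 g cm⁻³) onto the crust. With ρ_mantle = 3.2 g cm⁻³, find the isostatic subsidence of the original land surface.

3.79 km

Subaerial loading: s = t ρ_load / ρ_m.
s = 4.25 km × 2.85/3.2 = 3.79 km.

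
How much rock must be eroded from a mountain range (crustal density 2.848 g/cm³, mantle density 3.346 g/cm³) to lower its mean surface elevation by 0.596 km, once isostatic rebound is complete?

Net drop Δ = e − u = e − e ρ_c/ρ_m = e (ρ_m − ρ_c)/ρ_m.
e = Δ ρ_m/(ρ_m − ρ_c) = 0.596 km × 3.346/0.498 = 4 km.

4 km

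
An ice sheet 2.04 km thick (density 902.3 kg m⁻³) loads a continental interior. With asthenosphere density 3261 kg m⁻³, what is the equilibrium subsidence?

0.564 km

For local isostatic compensation: the ice load ρ_ice t is balanced by mantle displaced below, ρ_m s.
s = t ρ_ice / ρ_m = 2.04 km × 902.3/3261 = 0.564 km.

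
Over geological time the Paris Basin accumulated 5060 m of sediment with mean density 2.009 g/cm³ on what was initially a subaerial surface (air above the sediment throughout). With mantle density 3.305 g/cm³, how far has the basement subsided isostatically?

3080 m

Subaerial load: s = t ρ_sed / ρ_m = 5060 m × 2.009/3.305 = 3080 m.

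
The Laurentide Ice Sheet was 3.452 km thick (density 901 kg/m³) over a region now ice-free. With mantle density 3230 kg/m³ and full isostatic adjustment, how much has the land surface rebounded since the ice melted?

0.963 km

Removing the load lets mantle flow back in; uplift u satisfies ρ_ice t = ρ_m u.
u = t ρ_ice/ρ_m = 3.452 km × 901/3230 = 0.963 km.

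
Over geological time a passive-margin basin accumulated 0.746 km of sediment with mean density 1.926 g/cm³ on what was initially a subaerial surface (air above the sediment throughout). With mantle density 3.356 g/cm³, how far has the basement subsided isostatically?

Subaerial load: s = t ρ_sed / ρ_m = 0.746 km × 1.926/3.356 = 0.428 km.

0.428 km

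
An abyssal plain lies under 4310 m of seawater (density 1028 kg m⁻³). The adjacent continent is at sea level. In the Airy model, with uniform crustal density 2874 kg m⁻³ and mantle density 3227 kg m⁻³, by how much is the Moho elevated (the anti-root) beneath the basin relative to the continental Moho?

22500 m

In Airy isostatic equilibrium: replacing crust with seawater at the top is compensated by replacing crust with mantle at the base: d (ρ_c − ρ_w) = a (ρ_m − ρ_c).
a = d (ρ_c − ρ_w)/(ρ_m − ρ_c) = 4310 m × 1846/353 = 22500 m.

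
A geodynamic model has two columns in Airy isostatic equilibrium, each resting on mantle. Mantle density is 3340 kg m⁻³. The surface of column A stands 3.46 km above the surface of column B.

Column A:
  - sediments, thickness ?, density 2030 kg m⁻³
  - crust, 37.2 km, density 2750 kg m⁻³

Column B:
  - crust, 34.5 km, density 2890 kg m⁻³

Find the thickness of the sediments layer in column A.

Take the compensation level at the base of the deeper column (depth z_c below the surface of column A) and equate Σ ρ_i t_i down to z_c; mantle fills any gap and the z_c terms cancel.
Column A: x×2030 + 37.2×2750 + (z_c − 37.2 − x)×3340
Column B: 3.46×0 + 34.5×2890 + (z_c − 3.46 − 34.5)×3340
The z_c×3340 term appears on both sides and cancels. Collect the known terms of each column as K = Σ(ρt)_known − 3340 × (depth of known layers): K_A = 102300 − 3340×37.2 = −21948; K_B = 99705 − 3340×(3.46 + 34.5) = −27081.4.
Balance: K_A − x×(3340 − 2030) = K_B, so x = (K_A − K_B)/(3340 − 2030) = 5133.4/1310 = 3.92 km.

3.92 km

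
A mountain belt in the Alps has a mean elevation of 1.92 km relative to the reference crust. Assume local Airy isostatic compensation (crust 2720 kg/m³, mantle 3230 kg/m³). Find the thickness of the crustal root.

10.2 km

For local isostatic compensation: the weight of the topography is balanced by the buoyancy of the root, ρ_c h = (ρ_m − ρ_c) r.
r = h · ρ_c / (ρ_m − ρ_c) = 1.92 km × 2720 / (3230 − 2720) = 10.2 km.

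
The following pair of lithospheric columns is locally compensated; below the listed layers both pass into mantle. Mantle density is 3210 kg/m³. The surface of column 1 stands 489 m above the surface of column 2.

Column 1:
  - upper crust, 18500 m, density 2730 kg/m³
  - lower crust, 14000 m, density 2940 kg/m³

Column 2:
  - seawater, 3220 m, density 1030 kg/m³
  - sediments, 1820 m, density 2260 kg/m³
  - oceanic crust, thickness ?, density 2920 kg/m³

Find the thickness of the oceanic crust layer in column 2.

8070 m

Take the compensation level at the base of the deeper column (depth z_c below the surface of column 1) and equate Σ ρ_i t_i down to z_c; mantle fills any gap and the z_c terms cancel.
Column 1: 18500×2730 + 14000×2940 + (z_c − 32500)×3210
Column 2: 489×0 + 3220×1030 + 1820×2260 + x×2920 + (z_c − 489 − 5040 − x)×3210
The z_c×3210 term appears on both sides and cancels. Collect the known terms of each column as K = Σ(ρt)_known − 3210 × (depth of known layers): K_1 = 91665000 − 3210×32500 = −12660000; K_2 = 7429800 − 3210×(489 + 5040) = −10318290.
Balance: K_1 = K_2 − x×(3210 − 2920), so x = (K_2 − K_1)/(3210 − 2920) = 2341710/290 = 8070 m.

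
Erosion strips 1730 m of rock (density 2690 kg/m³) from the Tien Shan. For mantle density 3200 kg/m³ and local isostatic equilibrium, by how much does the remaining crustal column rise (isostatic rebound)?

1450 m

Unloading: uplift u = e ρ_c/ρ_m = 1730 m × 2690/3200 = 1450 m.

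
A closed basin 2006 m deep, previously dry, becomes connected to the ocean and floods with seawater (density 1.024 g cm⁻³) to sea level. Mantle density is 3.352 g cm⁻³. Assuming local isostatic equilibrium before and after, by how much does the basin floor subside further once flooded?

882 m

After flooding the water column is d + s deep. Its weight must equal the weight of mantle displaced by the extra subsidence s: (d + s) ρ_w = s ρ_m.
s = d ρ_w / (ρ_m − ρ_w) = 2006 m × 1.024/(3.352 − 1.024) = 882 m.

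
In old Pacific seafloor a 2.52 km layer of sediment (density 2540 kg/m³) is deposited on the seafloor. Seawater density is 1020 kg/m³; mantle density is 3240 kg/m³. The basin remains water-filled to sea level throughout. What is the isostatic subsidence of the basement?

Submarine loading: the sediment displaces seawater, and the subsidence is in turn flooded, so s (ρ_m − ρ_w) = t (ρ_sed − ρ_w).
s = 2.52 km × (2540 − 1020) / (3240 − 1020) = 1.73 km.

1.73 km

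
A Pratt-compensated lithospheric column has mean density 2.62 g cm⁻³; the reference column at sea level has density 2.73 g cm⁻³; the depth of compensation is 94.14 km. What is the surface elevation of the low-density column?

ρ_ref D = ρ (D + h) → h = D (ρ_ref − ρ)/ρ.
h = 94.14 km × (2.73 − 2.62)/2.62 = 3.95 km.

3.95 km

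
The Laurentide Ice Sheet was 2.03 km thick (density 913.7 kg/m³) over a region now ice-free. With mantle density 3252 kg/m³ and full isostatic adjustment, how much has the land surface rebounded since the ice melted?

0.57 km

Removing the load lets mantle flow back in; uplift u satisfies ρ_ice t = ρ_m u.
u = t ρ_ice/ρ_m = 2.03 km × 913.7/3252 = 0.57 km.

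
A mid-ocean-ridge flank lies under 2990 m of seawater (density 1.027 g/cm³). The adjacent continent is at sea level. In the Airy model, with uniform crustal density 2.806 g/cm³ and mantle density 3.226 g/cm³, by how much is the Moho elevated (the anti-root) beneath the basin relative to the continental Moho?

12700 m

For local isostatic compensation: replacing crust with seawater at the top is compensated by replacing crust with mantle at the base: d (ρ_c − ρ_w) = a (ρ_m − ρ_c).
a = d (ρ_c − ρ_w)/(ρ_m − ρ_c) = 2990 m × 1.779/0.42 = 12700 m.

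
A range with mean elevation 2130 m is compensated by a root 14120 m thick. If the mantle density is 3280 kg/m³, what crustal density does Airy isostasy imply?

ρ_c h = (ρ_m − ρ_c) r → ρ_c (h + r) = ρ_m r → ρ_c = ρ_m r / (h + r).
ρ_c = 3280 × 14120 m / (2130 m + 14120 m) = 2850 kg/m³.

2850 kg/m³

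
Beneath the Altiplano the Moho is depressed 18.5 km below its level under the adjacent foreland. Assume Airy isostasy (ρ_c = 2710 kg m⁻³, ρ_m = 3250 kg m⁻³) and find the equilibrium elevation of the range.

In Airy isostatic equilibrium: ρ_c h = (ρ_m − ρ_c) r.
h = r (ρ_m − ρ_c) / ρ_c = 18.5 km × (3250 − 2710) / 2710 = 3.69 km.

3.69 km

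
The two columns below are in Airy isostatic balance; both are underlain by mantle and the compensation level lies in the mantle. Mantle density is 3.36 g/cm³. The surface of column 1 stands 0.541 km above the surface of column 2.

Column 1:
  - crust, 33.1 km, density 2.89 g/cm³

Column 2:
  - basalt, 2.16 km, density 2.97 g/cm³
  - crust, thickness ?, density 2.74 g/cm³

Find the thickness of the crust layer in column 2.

Take the compensation level at the base of the deeper column (depth z_c below the surface of column 1) and equate Σ ρ_i t_i down to z_c; mantle fills any gap and the z_c terms cancel.
Column 1: 33.1×2.89 + (z_c − 33.1)×3.36
Column 2: 0.541×0 + 2.16×2.97 + x×2.74 + (z_c − 0.541 − 2.16 − x)×3.36
The z_c×3.36 term appears on both sides and cancels. Collect the known terms of each column as K = Σ(ρt)_known − 3.36 × (depth of known layers): K_1 = 95.659 − 3.36×33.1 = −15.557; K_2 = 6.4152 − 3.36×(0.541 + 2.16) = −2.66016.
Balance: K_1 = K_2 − x×(3.36 − 2.74), so x = (K_2 − K_1)/(3.36 − 2.74) = 12.8968/0.62 = 20.8 km.

20.8 km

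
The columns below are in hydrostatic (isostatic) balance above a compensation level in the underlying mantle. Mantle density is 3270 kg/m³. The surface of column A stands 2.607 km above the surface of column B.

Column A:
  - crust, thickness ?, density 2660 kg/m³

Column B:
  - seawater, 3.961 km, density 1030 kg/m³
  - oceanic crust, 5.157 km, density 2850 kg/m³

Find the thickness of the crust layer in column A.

32.1 km

Take the compensation level at the base of the deeper column (depth z_c below the surface of column A) and equate Σ ρ_i t_i down to z_c; mantle fills any gap and the z_c terms cancel.
Column A: x×2660 + (z_c − 0 − x)×3270
Column B: 2.607×0 + 3.961×1030 + 5.157×2850 + (z_c − 2.607 − 9.118)×3270
The z_c×3270 term appears on both sides and cancels. Collect the known terms of each column as K = Σ(ρt)_known − 3270 × (depth of known layers): K_A = 0 − 3270×0 = 0; K_B = 18777.28 − 3270×(2.607 + 9.118) = −19563.47.
Balance: K_A − x×(3270 − 2660) = K_B, so x = (K_A − K_B)/(3270 − 2660) = 19563.5/610 = 32.1 km.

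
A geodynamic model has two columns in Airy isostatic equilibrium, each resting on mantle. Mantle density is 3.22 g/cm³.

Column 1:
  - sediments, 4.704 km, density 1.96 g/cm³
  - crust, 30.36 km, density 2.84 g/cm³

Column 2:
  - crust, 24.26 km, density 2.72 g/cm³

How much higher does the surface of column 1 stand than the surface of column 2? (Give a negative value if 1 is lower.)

For any compensation level in the mantle, the mantle terms cancel and isostasy reduces to e = (Σt_1 − Σt_2) − (Σ(ρt)_1 − Σ(ρt)_2) / ρ_m.
Σt_1 = 35.064 km; Σt_2 = 24.26 km; Σ(ρt)_1 = 95.44224; Σ(ρt)_2 = 65.9872 (in km·g/cm³).
e = (35.064 − 24.26) − (95.44224 − 65.9872) / 3.22 = 1.66 km.

1.66 km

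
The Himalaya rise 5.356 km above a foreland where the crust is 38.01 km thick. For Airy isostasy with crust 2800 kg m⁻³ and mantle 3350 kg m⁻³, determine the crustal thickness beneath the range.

Root depth r = h ρ_c / (ρ_m − ρ_c) = 5.356 km × 2800 / 550 = 27.27 km.
Total thickness = T + h + r = 38.01 km + 5.356 km + 27.27 km = 70.6 km.

70.6 km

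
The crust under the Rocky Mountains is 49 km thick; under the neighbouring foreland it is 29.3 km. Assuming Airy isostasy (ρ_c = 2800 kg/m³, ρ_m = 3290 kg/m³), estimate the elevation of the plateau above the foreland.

2.93 km

Excess crust Δ = 49 km − 29.3 km = 19.7 km, split between elevation h and root r with h + r = Δ.
Airy balance ρ_c h = (ρ_m − ρ_c) r gives r = h ρ_c/(ρ_m − ρ_c), so h (1 + ρ_c/(ρ_m − ρ_c)) = Δ, i.e. h = Δ (ρ_m − ρ_c)/ρ_m.
h = 19.7 km × 490/3290 = 2.93 km.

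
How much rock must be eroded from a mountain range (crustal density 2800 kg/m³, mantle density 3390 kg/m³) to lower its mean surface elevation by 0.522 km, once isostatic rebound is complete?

Net drop Δ = e − u = e − e ρ_c/ρ_m = e (ρ_m − ρ_c)/ρ_m.
e = Δ ρ_m/(ρ_m − ρ_c) = 0.522 km × 3390/590 = 3 km.

3 km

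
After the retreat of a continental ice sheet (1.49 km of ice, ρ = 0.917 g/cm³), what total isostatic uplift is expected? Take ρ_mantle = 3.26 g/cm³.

Removing the load lets mantle flow back in; uplift u satisfies ρ_ice t = ρ_m u.
u = t ρ_ice/ρ_m = 1.49 km × 0.917/3.26 = 0.419 km.

0.419 km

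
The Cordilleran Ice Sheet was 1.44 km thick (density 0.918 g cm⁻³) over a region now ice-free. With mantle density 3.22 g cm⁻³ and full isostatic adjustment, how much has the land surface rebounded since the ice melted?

Removing the load lets mantle flow back in; uplift u satisfies ρ_ice t = ρ_m u.
u = t ρ_ice/ρ_m = 1.44 km × 0.918/3.22 = 0.411 km.

0.411 km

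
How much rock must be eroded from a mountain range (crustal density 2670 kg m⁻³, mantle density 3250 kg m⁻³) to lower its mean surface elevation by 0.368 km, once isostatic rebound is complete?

Net drop Δ = e − u = e − e ρ_c/ρ_m = e (ρ_m − ρ_c)/ρ_m.
e = Δ ρ_m/(ρ_m − ρ_c) = 0.368 km × 3250/580 = 2.06 km.

2.06 km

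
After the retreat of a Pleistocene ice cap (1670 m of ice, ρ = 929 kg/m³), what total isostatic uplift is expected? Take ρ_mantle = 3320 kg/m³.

467 m

Removing the load lets mantle flow back in; uplift u satisfies ρ_ice t = ρ_m u.
u = t ρ_ice/ρ_m = 1670 m × 929/3320 = 467 m.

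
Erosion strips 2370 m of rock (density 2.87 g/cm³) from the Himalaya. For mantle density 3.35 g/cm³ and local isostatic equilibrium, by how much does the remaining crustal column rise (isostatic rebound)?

2030 m

Unloading: uplift u = e ρ_c/ρ_m = 2370 m × 2.87/3.35 = 2030 m.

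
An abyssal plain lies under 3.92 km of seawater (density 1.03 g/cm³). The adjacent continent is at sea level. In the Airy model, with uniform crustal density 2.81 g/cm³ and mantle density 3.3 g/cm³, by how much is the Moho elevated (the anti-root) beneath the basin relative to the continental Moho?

14.2 km

By Archimedes' principle applied to the lithosphere: replacing crust with seawater at the top is compensated by replacing crust with mantle at the base: d (ρ_c − ρ_w) = a (ρ_m − ρ_c).
a = d (ρ_c − ρ_w)/(ρ_m − ρ_c) = 3.92 km × 1.78/0.49 = 14.2 km.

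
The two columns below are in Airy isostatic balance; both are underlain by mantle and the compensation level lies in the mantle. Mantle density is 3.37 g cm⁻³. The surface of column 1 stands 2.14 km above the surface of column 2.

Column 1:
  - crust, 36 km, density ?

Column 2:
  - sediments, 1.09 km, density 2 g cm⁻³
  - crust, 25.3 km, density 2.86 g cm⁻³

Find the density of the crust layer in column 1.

2.77 g cm⁻³

Take the compensation level at the base of the deeper column (depth z_c below the surface of column 1) and equate Σ ρ_i t_i down to z_c; mantle fills any gap and the z_c terms cancel.
Column 1: 36×ρ + (z_c − 36)×3.37
Column 2: 2.14×0 + 1.09×2 + 25.3×2.86 + (z_c − 2.14 − 26.39)×3.37
The z_c×3.37 term appears on both sides and cancels. Collect the known terms of each column as K = Σ(ρt)_known − 3.37 × (depth of known layers): K_1 = 0 − 3.37×36 = −121.32; K_2 = 74.538 − 3.37×(2.14 + 26.39) = −21.6081.
Balance: K_1 + 36×ρ = K_2, so ρ = (K_2 − K_1)/36 = 99.7119/36 = 2.77 g cm⁻³.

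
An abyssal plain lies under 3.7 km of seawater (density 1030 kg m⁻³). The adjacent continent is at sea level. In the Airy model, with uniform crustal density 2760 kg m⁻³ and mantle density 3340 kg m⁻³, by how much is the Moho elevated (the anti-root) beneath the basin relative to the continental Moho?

In Airy isostatic equilibrium: replacing crust with seawater at the top is compensated by replacing crust with mantle at the base: d (ρ_c − ρ_w) = a (ρ_m − ρ_c).
a = d (ρ_c − ρ_w)/(ρ_m − ρ_c) = 3.7 km × 1730/580 = 11 km.

11 km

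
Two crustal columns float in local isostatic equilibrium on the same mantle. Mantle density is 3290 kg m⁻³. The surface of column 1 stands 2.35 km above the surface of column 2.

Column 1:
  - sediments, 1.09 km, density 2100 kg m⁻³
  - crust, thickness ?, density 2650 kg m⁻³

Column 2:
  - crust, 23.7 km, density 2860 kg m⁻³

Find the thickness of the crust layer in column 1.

26 km

Take the compensation level at the base of the deeper column (depth z_c below the surface of column 1) and equate Σ ρ_i t_i down to z_c; mantle fills any gap and the z_c terms cancel.
Column 1: 1.09×2100 + x×2650 + (z_c − 1.09 − x)×3290
Column 2: 2.35×0 + 23.7×2860 + (z_c − 2.35 − 23.7)×3290
The z_c×3290 term appears on both sides and cancels. Collect the known terms of each column as K = Σ(ρt)_known − 3290 × (depth of known layers): K_1 = 2289 − 3290×1.09 = −1297.1; K_2 = 67782 − 3290×(2.35 + 23.7) = −17922.5.
Balance: K_1 − x×(3290 − 2650) = K_2, so x = (K_1 − K_2)/(3290 − 2650) = 16625.4/640 = 26 km.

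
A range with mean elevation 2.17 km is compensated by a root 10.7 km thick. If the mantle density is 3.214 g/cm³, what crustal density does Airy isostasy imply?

2.67 g/cm³

ρ_c h = (ρ_m − ρ_c) r → ρ_c (h + r) = ρ_m r → ρ_c = ρ_m r / (h + r).
ρ_c = 3.214 × 10.7 km / (2.17 km + 10.7 km) = 2.67 g/cm³.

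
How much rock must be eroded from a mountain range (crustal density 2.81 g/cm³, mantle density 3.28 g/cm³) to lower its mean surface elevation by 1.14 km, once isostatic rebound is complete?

7.96 km

Net drop Δ = e − u = e − e ρ_c/ρ_m = e (ρ_m − ρ_c)/ρ_m.
e = Δ ρ_m/(ρ_m − ρ_c) = 1.14 km × 3.28/0.47 = 7.96 km.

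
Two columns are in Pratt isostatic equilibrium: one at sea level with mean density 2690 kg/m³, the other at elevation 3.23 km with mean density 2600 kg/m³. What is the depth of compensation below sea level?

ρ_ref D = ρ (D + h) → D (ρ_ref − ρ) = ρ h.
D = ρ h/(ρ_ref − ρ) = 2600 × 3.23 km/(2690 − 2600) = 93.3 km.

93.3 km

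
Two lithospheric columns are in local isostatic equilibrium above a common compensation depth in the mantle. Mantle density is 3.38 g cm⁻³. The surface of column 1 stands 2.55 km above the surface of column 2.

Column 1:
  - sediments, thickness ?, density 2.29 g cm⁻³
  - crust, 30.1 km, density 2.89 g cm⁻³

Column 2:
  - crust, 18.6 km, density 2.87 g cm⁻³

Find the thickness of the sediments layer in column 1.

Take the compensation level at the base of the deeper column (depth z_c below the surface of column 1) and equate Σ ρ_i t_i down to z_c; mantle fills any gap and the z_c terms cancel.
Column 1: x×2.29 + 30.1×2.89 + (z_c − 30.1 − x)×3.38
Column 2: 2.55×0 + 18.6×2.87 + (z_c − 2.55 − 18.6)×3.38
The z_c×3.38 term appears on both sides and cancels. Collect the known terms of each column as K = Σ(ρt)_known − 3.38 × (depth of known layers): K_1 = 86.989 − 3.38×30.1 = −14.749; K_2 = 53.382 − 3.38×(2.55 + 18.6) = −18.105.
Balance: K_1 − x×(3.38 − 2.29) = K_2, so x = (K_1 − K_2)/(3.38 − 2.29) = 3.356/1.09 = 3.08 km.

3.08 km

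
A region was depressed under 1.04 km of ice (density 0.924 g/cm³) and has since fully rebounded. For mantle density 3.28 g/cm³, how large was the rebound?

Removing the load lets mantle flow back in; uplift u satisfies ρ_ice t = ρ_m u.
u = t ρ_ice/ρ_m = 1.04 km × 0.924/3.28 = 0.293 km.

0.293 km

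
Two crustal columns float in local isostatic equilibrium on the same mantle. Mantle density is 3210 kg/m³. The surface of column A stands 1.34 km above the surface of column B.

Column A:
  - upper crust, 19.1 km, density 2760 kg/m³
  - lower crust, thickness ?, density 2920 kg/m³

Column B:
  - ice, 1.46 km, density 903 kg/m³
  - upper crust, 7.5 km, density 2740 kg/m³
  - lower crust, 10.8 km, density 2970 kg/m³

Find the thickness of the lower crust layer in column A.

Take the compensation level at the base of the deeper column (depth z_c below the surface of column A) and equate Σ ρ_i t_i down to z_c; mantle fills any gap and the z_c terms cancel.
Column A: 19.1×2760 + x×2920 + (z_c − 19.1 − x)×3210
Column B: 1.34×0 + 1.46×903 + 7.5×2740 + 10.8×2970 + (z_c − 1.34 − 19.76)×3210
The z_c×3210 term appears on both sides and cancels. Collect the known terms of each column as K = Σ(ρt)_known − 3210 × (depth of known layers): K_A = 52716 − 3210×19.1 = −8595; K_B = 53944.38 − 3210×(1.34 + 19.76) = −13786.62.
Balance: K_A − x×(3210 − 2920) = K_B, so x = (K_A − K_B)/(3210 − 2920) = 5191.62/290 = 17.9 km.

17.9 km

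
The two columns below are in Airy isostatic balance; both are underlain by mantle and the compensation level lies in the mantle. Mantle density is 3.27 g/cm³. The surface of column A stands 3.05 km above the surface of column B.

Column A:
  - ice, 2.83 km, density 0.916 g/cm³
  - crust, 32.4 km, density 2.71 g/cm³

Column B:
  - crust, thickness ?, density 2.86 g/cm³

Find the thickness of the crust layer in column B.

36.2 km

Take the compensation level at the base of the deeper column (depth z_c below the surface of column A) and equate Σ ρ_i t_i down to z_c; mantle fills any gap and the z_c terms cancel.
Column A: 2.83×0.916 + 32.4×2.71 + (z_c − 35.23)×3.27
Column B: 3.05×0 + x×2.86 + (z_c − 3.05 − 0 − x)×3.27
The z_c×3.27 term appears on both sides and cancels. Collect the known terms of each column as K = Σ(ρt)_known − 3.27 × (depth of known layers): K_A = 90.39628 − 3.27×35.23 = −24.80582; K_B = 0 − 3.27×(3.05 + 0) = −9.9735.
Balance: K_A = K_B − x×(3.27 − 2.86), so x = (K_B − K_A)/(3.27 − 2.86) = 14.8323/0.41 = 36.2 km.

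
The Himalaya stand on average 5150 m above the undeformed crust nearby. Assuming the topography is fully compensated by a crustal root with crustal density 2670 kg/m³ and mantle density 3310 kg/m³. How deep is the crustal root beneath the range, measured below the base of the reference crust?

21500 m

In Airy isostatic equilibrium: the weight of the topography is balanced by the buoyancy of the root, ρ_c h = (ρ_m − ρ_c) r.
r = h · ρ_c / (ρ_m − ρ_c) = 5150 m × 2670 / (3310 − 2670) = 21500 m.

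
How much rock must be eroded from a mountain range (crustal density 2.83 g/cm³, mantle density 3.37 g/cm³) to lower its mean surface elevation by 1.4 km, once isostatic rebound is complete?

Net drop Δ = e − u = e − e ρ_c/ρ_m = e (ρ_m − ρ_c)/ρ_m.
e = Δ ρ_m/(ρ_m − ρ_c) = 1.4 km × 3.37/0.54 = 8.74 km.

8.74 km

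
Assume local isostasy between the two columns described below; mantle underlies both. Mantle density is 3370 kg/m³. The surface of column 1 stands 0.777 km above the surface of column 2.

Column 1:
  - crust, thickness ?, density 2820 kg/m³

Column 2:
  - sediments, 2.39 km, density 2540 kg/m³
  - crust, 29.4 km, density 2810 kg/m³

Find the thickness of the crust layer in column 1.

Take the compensation level at the base of the deeper column (depth z_c below the surface of column 1) and equate Σ ρ_i t_i down to z_c; mantle fills any gap and the z_c terms cancel.
Column 1: x×2820 + (z_c − 0 − x)×3370
Column 2: 0.777×0 + 2.39×2540 + 29.4×2810 + (z_c − 0.777 − 31.79)×3370
The z_c×3370 term appears on both sides and cancels. Collect the known terms of each column as K = Σ(ρt)_known − 3370 × (depth of known layers): K_1 = 0 − 3370×0 = 0; K_2 = 88684.6 − 3370×(0.777 + 31.79) = −21066.19.
Balance: K_1 − x×(3370 − 2820) = K_2, so x = (K_1 − K_2)/(3370 − 2820) = 21066.2/550 = 38.3 km.

38.3 km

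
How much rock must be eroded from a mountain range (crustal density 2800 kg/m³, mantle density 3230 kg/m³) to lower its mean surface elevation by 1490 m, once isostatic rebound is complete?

Net drop Δ = e − u = e − e ρ_c/ρ_m = e (ρ_m − ρ_c)/ρ_m.
e = Δ ρ_m/(ρ_m − ρ_c) = 1490 m × 3230/430 = 11200 m.

11200 m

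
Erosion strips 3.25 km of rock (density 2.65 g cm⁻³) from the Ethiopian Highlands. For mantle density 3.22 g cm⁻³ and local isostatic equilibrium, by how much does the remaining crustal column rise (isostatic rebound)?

Unloading: uplift u = e ρ_c/ρ_m = 3.25 km × 2.65/3.22 = 2.67 km.

2.67 km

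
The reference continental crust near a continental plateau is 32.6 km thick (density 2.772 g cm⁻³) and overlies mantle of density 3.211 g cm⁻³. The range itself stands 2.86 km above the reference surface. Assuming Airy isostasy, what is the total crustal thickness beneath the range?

Root depth r = h ρ_c / (ρ_m − ρ_c) = 2.86 km × 2.772 / 0.439 = 18.06 km.
Total thickness = T + h + r = 32.6 km + 2.86 km + 18.06 km = 53.5 km.

53.5 km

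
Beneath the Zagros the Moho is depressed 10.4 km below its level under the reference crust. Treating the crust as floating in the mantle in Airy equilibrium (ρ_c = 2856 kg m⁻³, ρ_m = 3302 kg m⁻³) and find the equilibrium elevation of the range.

1.62 km

By Archimedes' principle applied to the lithosphere: ρ_c h = (ρ_m − ρ_c) r.
h = r (ρ_m − ρ_c) / ρ_c = 10.4 km × (3302 − 2856) / 2856 = 1.62 km.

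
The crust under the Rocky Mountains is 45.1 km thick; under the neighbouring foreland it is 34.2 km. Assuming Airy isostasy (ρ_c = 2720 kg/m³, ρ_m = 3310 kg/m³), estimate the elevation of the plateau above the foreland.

Excess crust Δ = 45.1 km − 34.2 km = 10.9 km, split between elevation h and root r with h + r = Δ.
Airy balance ρ_c h = (ρ_m − ρ_c) r gives r = h ρ_c/(ρ_m − ρ_c), so h (1 + ρ_c/(ρ_m − ρ_c)) = Δ, i.e. h = Δ (ρ_m − ρ_c)/ρ_m.
h = 10.9 km × 590/3310 = 1.94 km.

1.94 km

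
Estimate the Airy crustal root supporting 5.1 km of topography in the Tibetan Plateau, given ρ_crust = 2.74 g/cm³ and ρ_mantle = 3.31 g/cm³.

By Archimedes' principle applied to the lithosphere: the weight of the topography is balanced by the buoyancy of the root, ρ_c h = (ρ_m − ρ_c) r.
r = h · ρ_c / (ρ_m − ρ_c) = 5.1 km × 2.74 / (3.31 − 2.74) = 24.5 km.

24.5 km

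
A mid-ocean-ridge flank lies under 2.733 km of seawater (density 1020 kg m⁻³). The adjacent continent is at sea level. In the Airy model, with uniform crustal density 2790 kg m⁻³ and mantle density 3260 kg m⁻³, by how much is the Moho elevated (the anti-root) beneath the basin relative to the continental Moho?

10.3 km

Equating mass per unit area of the two columns: replacing crust with seawater at the top is compensated by replacing crust with mantle at the base: d (ρ_c − ρ_w) = a (ρ_m − ρ_c).
a = d (ρ_c − ρ_w)/(ρ_m − ρ_c) = 2.733 km × 1770/470 = 10.3 km.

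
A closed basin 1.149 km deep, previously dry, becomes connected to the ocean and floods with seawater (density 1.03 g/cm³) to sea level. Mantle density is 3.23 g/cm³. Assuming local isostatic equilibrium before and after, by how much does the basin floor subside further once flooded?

After flooding the water column is d + s deep. Its weight must equal the weight of mantle displaced by the extra subsidence s: (d + s) ρ_w = s ρ_m.
s = d ρ_w / (ρ_m − ρ_w) = 1.149 km × 1.03/(3.23 − 1.03) = 0.538 km.

0.538 km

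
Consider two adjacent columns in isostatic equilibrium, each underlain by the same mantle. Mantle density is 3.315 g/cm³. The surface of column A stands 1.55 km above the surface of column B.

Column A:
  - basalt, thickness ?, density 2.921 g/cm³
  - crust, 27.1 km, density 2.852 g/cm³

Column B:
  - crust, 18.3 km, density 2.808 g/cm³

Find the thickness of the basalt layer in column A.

4.74 km

Take the compensation level at the base of the deeper column (depth z_c below the surface of column A) and equate Σ ρ_i t_i down to z_c; mantle fills any gap and the z_c terms cancel.
Column A: x×2.921 + 27.1×2.852 + (z_c − 27.1 − x)×3.315
Column B: 1.55×0 + 18.3×2.808 + (z_c − 1.55 − 18.3)×3.315
The z_c×3.315 term appears on both sides and cancels. Collect the known terms of each column as K = Σ(ρt)_known − 3.315 × (depth of known layers): K_A = 77.2892 − 3.315×27.1 = −12.5473; K_B = 51.3864 − 3.315×(1.55 + 18.3) = −14.41635.
Balance: K_A − x×(3.315 − 2.921) = K_B, so x = (K_A − K_B)/(3.315 − 2.921) = 1.86905/0.394 = 4.74 km.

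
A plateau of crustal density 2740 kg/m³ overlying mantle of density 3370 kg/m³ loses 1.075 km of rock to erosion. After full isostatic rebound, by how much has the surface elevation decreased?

0.201 km

Rebound u = e ρ_c/ρ_m = 1.075 km × 2740/3370 = 0.874 km.
Net surface drop = e − u = 1.075 km − 0.874 km = e (ρ_m − ρ_c)/ρ_m = 0.201 km.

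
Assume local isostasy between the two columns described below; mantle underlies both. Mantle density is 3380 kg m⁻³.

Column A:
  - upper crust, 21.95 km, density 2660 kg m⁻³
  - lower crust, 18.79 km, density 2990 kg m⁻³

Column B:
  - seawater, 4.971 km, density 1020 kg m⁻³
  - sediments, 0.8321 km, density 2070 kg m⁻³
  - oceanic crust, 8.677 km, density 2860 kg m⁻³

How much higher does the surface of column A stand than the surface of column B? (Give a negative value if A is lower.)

For any compensation level in the mantle, the mantle terms cancel and isostasy reduces to e = (Σt_A − Σt_B) − (Σ(ρt)_A − Σ(ρt)_B) / ρ_m.
Σt_A = 40.74 km; Σt_B = 14.4801 km; Σ(ρt)_A = 114569.1; Σ(ρt)_B = 31609.087 (in km·kg m⁻³).
e = (40.74 − 14.4801) − (114569.1 − 31609.087) / 3380 = 1.72 km.

1.72 km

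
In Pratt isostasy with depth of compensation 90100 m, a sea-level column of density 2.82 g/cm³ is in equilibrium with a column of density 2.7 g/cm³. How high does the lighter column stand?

4000 m

ρ_ref D = ρ (D + h) → h = D (ρ_ref − ρ)/ρ.
h = 90100 m × (2.82 − 2.7)/2.7 = 4000 m.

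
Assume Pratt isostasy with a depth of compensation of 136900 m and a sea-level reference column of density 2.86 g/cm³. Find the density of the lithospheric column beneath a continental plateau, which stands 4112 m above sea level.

2.78 g/cm³

Pratt balance: ρ_ref D = ρ (D + h).
ρ = ρ_ref D/(D + h) = 2.86 × 136900 m/(136900 m + 4112 m) = 2.78 g/cm³.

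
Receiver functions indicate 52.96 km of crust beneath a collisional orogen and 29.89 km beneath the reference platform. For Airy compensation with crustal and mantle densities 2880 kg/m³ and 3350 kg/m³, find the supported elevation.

Excess crust Δ = 52.96 km − 29.89 km = 23.07 km, split between elevation h and root r with h + r = Δ.
Airy balance ρ_c h = (ρ_m − ρ_c) r gives r = h ρ_c/(ρ_m − ρ_c), so h (1 + ρ_c/(ρ_m − ρ_c)) = Δ, i.e. h = Δ (ρ_m − ρ_c)/ρ_m.
h = 23.07 km × 470/3350 = 3.24 km.

3.24 km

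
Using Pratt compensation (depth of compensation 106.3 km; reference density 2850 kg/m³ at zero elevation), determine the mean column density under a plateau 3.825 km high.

Pratt balance: ρ_ref D = ρ (D + h).
ρ = ρ_ref D/(D + h) = 2850 × 106.3 km/(106.3 km + 3.825 km) = 2750 kg/m³.

2750 kg/m³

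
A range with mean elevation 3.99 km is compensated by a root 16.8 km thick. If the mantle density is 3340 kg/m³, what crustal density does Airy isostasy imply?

ρ_c h = (ρ_m − ρ_c) r → ρ_c (h + r) = ρ_m r → ρ_c = ρ_m r / (h + r).
ρ_c = 3340 × 16.8 km / (3.99 km + 16.8 km) = 2700 kg/m³.

2700 kg/m³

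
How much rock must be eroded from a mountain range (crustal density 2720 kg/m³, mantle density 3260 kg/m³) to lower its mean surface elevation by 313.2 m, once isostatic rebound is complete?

Net drop Δ = e − u = e − e ρ_c/ρ_m = e (ρ_m − ρ_c)/ρ_m.
e = Δ ρ_m/(ρ_m − ρ_c) = 313.2 m × 3260/540 = 1890 m.

1890 m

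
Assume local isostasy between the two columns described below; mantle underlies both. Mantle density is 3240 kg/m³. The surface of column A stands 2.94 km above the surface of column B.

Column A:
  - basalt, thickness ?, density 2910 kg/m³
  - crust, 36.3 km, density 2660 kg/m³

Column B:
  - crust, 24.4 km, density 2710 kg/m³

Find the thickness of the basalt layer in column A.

4.25 km

Take the compensation level at the base of the deeper column (depth z_c below the surface of column A) and equate Σ ρ_i t_i down to z_c; mantle fills any gap and the z_c terms cancel.
Column A: x×2910 + 36.3×2660 + (z_c − 36.3 − x)×3240
Column B: 2.94×0 + 24.4×2710 + (z_c − 2.94 − 24.4)×3240
The z_c×3240 term appears on both sides and cancels. Collect the known terms of each column as K = Σ(ρt)_known − 3240 × (depth of known layers): K_A = 96558 − 3240×36.3 = −21054; K_B = 66124 − 3240×(2.94 + 24.4) = −22457.6.
Balance: K_A − x×(3240 − 2910) = K_B, so x = (K_A − K_B)/(3240 − 2910) = 1403.6/330 = 4.25 km.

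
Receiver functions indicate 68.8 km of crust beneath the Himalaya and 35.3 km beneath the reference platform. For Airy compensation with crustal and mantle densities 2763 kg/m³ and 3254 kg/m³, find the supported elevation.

Excess crust Δ = 68.8 km − 35.3 km = 33.5 km, split between elevation h and root r with h + r = Δ.
Airy balance ρ_c h = (ρ_m − ρ_c) r gives r = h ρ_c/(ρ_m − ρ_c), so h (1 + ρ_c/(ρ_m − ρ_c)) = Δ, i.e. h = Δ (ρ_m − ρ_c)/ρ_m.
h = 33.5 km × 491/3254 = 5.05 km.

5.05 km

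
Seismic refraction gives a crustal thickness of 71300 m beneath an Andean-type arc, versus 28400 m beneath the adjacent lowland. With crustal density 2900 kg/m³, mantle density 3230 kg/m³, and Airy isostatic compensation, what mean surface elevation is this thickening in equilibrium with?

Excess crust Δ = 71300 m − 28400 m = 42900 m, split between elevation h and root r with h + r = Δ.
Airy balance ρ_c h = (ρ_m − ρ_c) r gives r = h ρ_c/(ρ_m − ρ_c), so h (1 + ρ_c/(ρ_m − ρ_c)) = Δ, i.e. h = Δ (ρ_m − ρ_c)/ρ_m.
h = 42900 m × 330/3230 = 4380 m.

4380 m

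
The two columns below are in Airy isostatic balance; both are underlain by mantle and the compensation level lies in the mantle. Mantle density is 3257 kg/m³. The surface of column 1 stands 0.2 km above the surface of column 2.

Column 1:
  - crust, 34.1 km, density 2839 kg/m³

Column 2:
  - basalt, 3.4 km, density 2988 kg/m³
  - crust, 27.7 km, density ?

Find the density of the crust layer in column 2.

Take the compensation level at the base of the deeper column (depth z_c below the surface of column 1) and equate Σ ρ_i t_i down to z_c; mantle fills any gap and the z_c terms cancel.
Column 1: 34.1×2839 + (z_c − 34.1)×3257
Column 2: 0.2×0 + 3.4×2988 + 27.7×ρ + (z_c − 0.2 − 31.1)×3257
The z_c×3257 term appears on both sides and cancels. Collect the known terms of each column as K = Σ(ρt)_known − 3257 × (depth of known layers): K_1 = 96809.9 − 3257×34.1 = −14253.8; K_2 = 10159.2 − 3257×(0.2 + 31.1) = −91784.9.
Balance: K_1 = K_2 + 27.7×ρ, so ρ = (K_1 − K_2)/27.7 = 77531.1/27.7 = 2800 kg/m³.

2800 kg/m³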